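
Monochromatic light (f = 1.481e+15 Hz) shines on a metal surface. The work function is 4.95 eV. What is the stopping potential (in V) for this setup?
1.1749 V

The stopping potential V_s satisfies: eV_s = KE_max

First, find KE_max using Einstein's equation:
E_photon = hf = (6.626×10⁻³⁴ J·s)(1.481e+15 Hz) = 6.1249 eV
KE_max = E_photon - φ = 6.1249 - 4.95 = 1.1749 eV

Since eV_s = KE_max:
V_s = KE_max/e = 1.1749 V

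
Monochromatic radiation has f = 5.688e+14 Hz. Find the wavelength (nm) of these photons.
527.06 nm

Using the wave equation: c = fλ

Solving for wavelength:
λ = c/f = (3×10⁸ m/s) / (5.688e+14 Hz)
λ = 527.06 nm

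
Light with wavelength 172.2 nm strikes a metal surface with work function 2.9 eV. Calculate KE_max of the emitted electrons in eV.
4.3000 eV

Using Einstein's photoelectric equation: KE_max = hf - φ = hc/λ - φ

First, calculate the photon energy:
E_photon = hc/λ = (6.626×10⁻³⁴ J·s)(3×10⁸ m/s) / (172.2×10⁻⁹ m)
E_photon = 7.2000 eV

Then, the maximum kinetic energy:
KE_max = E_photon - φ = 7.2000 eV - 2.9 eV = 4.3000 eV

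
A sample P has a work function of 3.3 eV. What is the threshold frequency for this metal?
7.9794e+14 Hz

The threshold frequency is when the photon energy equals the work function:
hf₀ = φ

Solving for f₀:
f₀ = φ/h = (3.3 eV × 1.602×10⁻¹⁹ J/eV) / (6.626×10⁻³⁴ J·s)
f₀ = 7.9794e+14 Hz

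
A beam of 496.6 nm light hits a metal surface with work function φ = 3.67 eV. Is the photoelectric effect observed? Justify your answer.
No

For photoemission, the photon energy must exceed the work function.

Photon energy: E = hc/λ = 2.4967 eV
Work function: φ = 3.67 eV

Since E_photon (2.4967 eV) < φ (3.67 eV), photoemission will NOT occur.
The threshold wavelength is λ₀ = hc/φ = 337.8 nm.
Since 496.6 nm > 337.8 nm, the photons lack sufficient energy.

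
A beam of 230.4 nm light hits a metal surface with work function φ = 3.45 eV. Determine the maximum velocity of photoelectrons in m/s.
8.2423e+05 m/s

First, find the maximum kinetic energy:
E_photon = hc/λ = 5.3813 eV
KE_max = E_photon - φ = 5.3813 - 3.45 = 1.9313 eV

Convert to Joules: KE_max = 1.9313 × 1.602×10⁻¹⁹ J = 3.0942e-19 J

Then use KE = ½mv² to find velocity:
v = √(2·KE/m) = √(2 × 3.0942e-19 J / 9.109e-31 kg)
v = 8.2423e+05 m/s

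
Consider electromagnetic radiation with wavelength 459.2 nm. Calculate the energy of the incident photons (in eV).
2.7000 eV

Using E = hf = hc/λ:

E = hc/λ = (6.626×10⁻³⁴ J·s)(3×10⁸ m/s) / (459.2×10⁻⁹ m)
E = 2.7000 eV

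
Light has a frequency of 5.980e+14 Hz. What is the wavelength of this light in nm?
501.33 nm

Using the wave equation: c = fλ

Solving for wavelength:
λ = c/f = (3×10⁸ m/s) / (5.980e+14 Hz)
λ = 501.33 nm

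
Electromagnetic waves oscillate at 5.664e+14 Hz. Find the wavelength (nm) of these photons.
529.29 nm

Using the wave equation: c = fλ

Solving for wavelength:
λ = c/f = (3×10⁸ m/s) / (5.664e+14 Hz)
λ = 529.29 nm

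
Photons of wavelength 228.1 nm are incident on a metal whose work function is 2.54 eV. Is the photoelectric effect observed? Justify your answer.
Yes

For photoemission, the photon energy must exceed the work function.

Photon energy: E = hc/λ = 5.4355 eV
Work function: φ = 2.54 eV

Since E_photon (5.4355 eV) > φ (2.54 eV), photoemission WILL occur.
The threshold wavelength is λ₀ = hc/φ = 488.1 nm.
Since 228.1 nm < 488.1 nm, the light has sufficient energy.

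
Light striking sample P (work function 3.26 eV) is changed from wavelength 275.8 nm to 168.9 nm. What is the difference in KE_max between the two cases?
2.8452 eV

Using Einstein's equation: KE_max = hc/λ - φ

For λ₁ = 275.8 nm:
KE₁ = hc/λ₁ - φ = 4.4954 - 3.26 = 1.2354 eV

For λ₂ = 168.9 nm:
KE₂ = hc/λ₂ - φ = 7.3407 - 3.26 = 4.0807 eV

Change in KE:
ΔKE = KE₂ - KE₁ = 4.0807 - 1.2354 = 2.8452 eV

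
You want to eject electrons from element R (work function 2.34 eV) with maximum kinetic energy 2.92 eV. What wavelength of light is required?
235.71 nm

From Einstein's equation: KE_max = hc/λ - φ

Rearranging for λ:
hc/λ = KE_max + φ
λ = hc/(KE_max + φ)

Required photon energy:
E_photon = KE_max + φ = 2.92 + 2.34 = 5.26 eV

Required wavelength:
λ = hc/E_photon = (6.626×10⁻³⁴)(3×10⁸) / (5.26 × 1.602×10⁻¹⁹)
λ = 235.71 nm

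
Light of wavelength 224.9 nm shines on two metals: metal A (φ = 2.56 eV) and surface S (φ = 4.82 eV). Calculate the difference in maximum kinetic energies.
2.2600 eV

Using KE_max = hc/λ - φ for each metal:

Photon energy: E = hc/λ = 5.5129 eV

For metal A (φ₁ = 2.56 eV):
KE₁ = E - φ₁ = 5.5129 - 2.56 = 2.9529 eV

For surface S (φ₂ = 4.82 eV):
KE₂ = E - φ₂ = 5.5129 - 4.82 = 0.6929 eV

Difference:
ΔKE = KE₁ - KE₂ = 2.9529 - 0.6929 = 2.2600 eV

Note: The difference equals the difference in work functions: 4.82 - 2.56 = 2.26 eV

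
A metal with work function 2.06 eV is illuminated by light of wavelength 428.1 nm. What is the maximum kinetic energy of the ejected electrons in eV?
0.8362 eV

Using Einstein's photoelectric equation: KE_max = hf - φ = hc/λ - φ

First, calculate the photon energy:
E_photon = hc/λ = (6.626×10⁻³⁴ J·s)(3×10⁸ m/s) / (428.1×10⁻⁹ m)
E_photon = 2.8962 eV

Then, the maximum kinetic energy:
KE_max = E_photon - φ = 2.8962 eV - 2.06 eV = 0.8362 eV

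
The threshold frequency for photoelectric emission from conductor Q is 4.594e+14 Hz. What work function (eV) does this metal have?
1.90 eV

At the threshold frequency, photon energy equals work function:
φ = hf₀

Calculating:
φ = (6.626×10⁻³⁴ J·s)(4.594e+14 Hz)
φ = 1.90 eV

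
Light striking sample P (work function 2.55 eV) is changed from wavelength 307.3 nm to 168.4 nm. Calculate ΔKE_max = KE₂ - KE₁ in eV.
3.3279 eV

Using Einstein's equation: KE_max = hc/λ - φ

For λ₁ = 307.3 nm:
KE₁ = hc/λ₁ - φ = 4.0346 - 2.55 = 1.4846 eV

For λ₂ = 168.4 nm:
KE₂ = hc/λ₂ - φ = 7.3625 - 2.55 = 4.8125 eV

Change in KE:
ΔKE = KE₂ - KE₁ = 4.8125 - 1.4846 = 3.3279 eV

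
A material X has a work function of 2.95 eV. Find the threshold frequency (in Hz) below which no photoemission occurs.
7.1331e+14 Hz

The threshold frequency is when the photon energy equals the work function:
hf₀ = φ

Solving for f₀:
f₀ = φ/h = (2.95 eV × 1.602×10⁻¹⁹ J/eV) / (6.626×10⁻³⁴ J·s)
f₀ = 7.1331e+14 Hz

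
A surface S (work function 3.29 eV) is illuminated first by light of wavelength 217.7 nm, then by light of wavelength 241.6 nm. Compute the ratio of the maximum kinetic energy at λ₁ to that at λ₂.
1.3059

Using Einstein's equation: KE_max = hc/λ - φ

For λ₁ = 217.7 nm:
E₁ = hc/λ₁ = 5.6952 eV
KE₁ = E₁ - φ = 5.6952 - 3.29 = 2.4052 eV

For λ₂ = 241.6 nm:
E₂ = hc/λ₂ = 5.1318 eV
KE₂ = E₂ - φ = 5.1318 - 3.29 = 1.8418 eV

Ratio: KE₁/KE₂ = 2.4052/1.8418 = 1.3059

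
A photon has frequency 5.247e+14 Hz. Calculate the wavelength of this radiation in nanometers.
571.36 nm

Using the wave equation: c = fλ

Solving for wavelength:
λ = c/f = (3×10⁸ m/s) / (5.247e+14 Hz)
λ = 571.36 nm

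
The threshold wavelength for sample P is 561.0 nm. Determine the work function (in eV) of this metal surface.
2.21 eV

At the threshold wavelength, photon energy equals work function:
φ = hc/λ₀

Calculating:
φ = (6.626×10⁻³⁴ J·s)(3×10⁸ m/s) / (561.0×10⁻⁹ m)
φ = 2.21 eV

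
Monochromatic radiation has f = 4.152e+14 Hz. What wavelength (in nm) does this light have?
722.04 nm

Using the wave equation: c = fλ

Solving for wavelength:
λ = c/f = (3×10⁸ m/s) / (4.152e+14 Hz)
λ = 722.04 nm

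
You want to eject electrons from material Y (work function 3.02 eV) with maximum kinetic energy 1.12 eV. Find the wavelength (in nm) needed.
299.48 nm

From Einstein's equation: KE_max = hc/λ - φ

Rearranging for λ:
hc/λ = KE_max + φ
λ = hc/(KE_max + φ)

Required photon energy:
E_photon = KE_max + φ = 1.12 + 3.02 = 4.14 eV

Required wavelength:
λ = hc/E_photon = (6.626×10⁻³⁴)(3×10⁸) / (4.14 × 1.602×10⁻¹⁹)
λ = 299.48 nm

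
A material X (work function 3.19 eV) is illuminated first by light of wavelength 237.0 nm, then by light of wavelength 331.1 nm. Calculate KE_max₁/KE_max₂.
3.6808

Using Einstein's equation: KE_max = hc/λ - φ

For λ₁ = 237.0 nm:
E₁ = hc/λ₁ = 5.2314 eV
KE₁ = E₁ - φ = 5.2314 - 3.19 = 2.0414 eV

For λ₂ = 331.1 nm:
E₂ = hc/λ₂ = 3.7446 eV
KE₂ = E₂ - φ = 3.7446 - 3.19 = 0.5546 eV

Ratio: KE₁/KE₂ = 2.0414/0.5546 = 3.6808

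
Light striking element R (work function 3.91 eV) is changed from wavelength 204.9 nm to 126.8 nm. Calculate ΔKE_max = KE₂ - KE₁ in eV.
3.7270 eV

Using Einstein's equation: KE_max = hc/λ - φ

For λ₁ = 204.9 nm:
KE₁ = hc/λ₁ - φ = 6.0510 - 3.91 = 2.1410 eV

For λ₂ = 126.8 nm:
KE₂ = hc/λ₂ - φ = 9.7779 - 3.91 = 5.8679 eV

Change in KE:
ΔKE = KE₂ - KE₁ = 5.8679 - 2.1410 = 3.7270 eV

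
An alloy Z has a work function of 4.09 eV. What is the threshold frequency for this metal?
9.8896e+14 Hz

The threshold frequency is when the photon energy equals the work function:
hf₀ = φ

Solving for f₀:
f₀ = φ/h = (4.09 eV × 1.602×10⁻¹⁹ J/eV) / (6.626×10⁻³⁴ J·s)
f₀ = 9.8896e+14 Hz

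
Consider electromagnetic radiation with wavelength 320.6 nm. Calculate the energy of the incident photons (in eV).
3.8673 eV

Using E = hf = hc/λ:

E = hc/λ = (6.626×10⁻³⁴ J·s)(3×10⁸ m/s) / (320.6×10⁻⁹ m)
E = 3.8673 eV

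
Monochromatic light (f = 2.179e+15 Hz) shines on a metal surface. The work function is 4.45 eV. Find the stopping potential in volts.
4.5616 V

The stopping potential V_s satisfies: eV_s = KE_max

First, find KE_max using Einstein's equation:
E_photon = hf = (6.626×10⁻³⁴ J·s)(2.179e+15 Hz) = 9.0116 eV
KE_max = E_photon - φ = 9.0116 - 4.45 = 4.5616 eV

Since eV_s = KE_max:
V_s = KE_max/e = 4.5616 V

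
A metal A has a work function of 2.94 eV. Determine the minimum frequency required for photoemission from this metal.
7.1089e+14 Hz

The threshold frequency is when the photon energy equals the work function:
hf₀ = φ

Solving for f₀:
f₀ = φ/h = (2.94 eV × 1.602×10⁻¹⁹ J/eV) / (6.626×10⁻³⁴ J·s)
f₀ = 7.1089e+14 Hz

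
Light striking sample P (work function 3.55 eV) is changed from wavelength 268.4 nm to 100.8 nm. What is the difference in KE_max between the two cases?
7.6806 eV

Using Einstein's equation: KE_max = hc/λ - φ

For λ₁ = 268.4 nm:
KE₁ = hc/λ₁ - φ = 4.6194 - 3.55 = 1.0694 eV

For λ₂ = 100.8 nm:
KE₂ = hc/λ₂ - φ = 12.3000 - 3.55 = 8.7500 eV

Change in KE:
ΔKE = KE₂ - KE₁ = 8.7500 - 1.0694 = 7.6806 eV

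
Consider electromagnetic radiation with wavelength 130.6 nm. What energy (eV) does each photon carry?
9.4934 eV

Using E = hf = hc/λ:

E = hc/λ = (6.626×10⁻³⁴ J·s)(3×10⁸ m/s) / (130.6×10⁻⁹ m)
E = 9.4934 eV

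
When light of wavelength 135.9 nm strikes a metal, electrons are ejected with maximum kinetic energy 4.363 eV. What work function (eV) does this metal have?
4.76 eV

From Einstein's photoelectric equation: KE_max = hf - φ = hc/λ - φ

Rearranging for φ:
φ = hc/λ - KE_max

Calculate photon energy:
E_photon = hc/λ = 9.1232 eV

Therefore:
φ = 9.1232 - 4.363 = 4.76 eV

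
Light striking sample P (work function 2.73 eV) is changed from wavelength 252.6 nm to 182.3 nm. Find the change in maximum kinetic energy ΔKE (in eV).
1.8928 eV

Using Einstein's equation: KE_max = hc/λ - φ

For λ₁ = 252.6 nm:
KE₁ = hc/λ₁ - φ = 4.9083 - 2.73 = 2.1783 eV

For λ₂ = 182.3 nm:
KE₂ = hc/λ₂ - φ = 6.8011 - 2.73 = 4.0711 eV

Change in KE:
ΔKE = KE₂ - KE₁ = 4.0711 - 2.1783 = 1.8928 eV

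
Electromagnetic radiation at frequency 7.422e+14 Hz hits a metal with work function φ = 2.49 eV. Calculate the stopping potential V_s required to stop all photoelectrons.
0.5795 V

The stopping potential V_s satisfies: eV_s = KE_max

First, find KE_max using Einstein's equation:
E_photon = hf = (6.626×10⁻³⁴ J·s)(7.422e+14 Hz) = 3.0695 eV
KE_max = E_photon - φ = 3.0695 - 2.49 = 0.5795 eV

Since eV_s = KE_max:
V_s = KE_max/e = 0.5795 V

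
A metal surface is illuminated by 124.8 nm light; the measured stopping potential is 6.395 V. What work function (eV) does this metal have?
3.54 eV

The stopping potential gives the maximum kinetic energy: KE_max = eV_s = 6.395 eV

From Einstein's photoelectric equation: KE_max = hc/λ - φ
Rearranging: φ = hc/λ - KE_max

Calculate photon energy:
E_photon = hc/λ = (6.626×10⁻³⁴ J·s)(3×10⁸ m/s) / (124.8×10⁻⁹ m) = 9.9346 eV

Therefore:
φ = 9.9346 - 6.395 = 3.54 eV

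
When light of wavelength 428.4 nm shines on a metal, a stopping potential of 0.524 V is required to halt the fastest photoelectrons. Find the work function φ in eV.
2.37 eV

The stopping potential gives the maximum kinetic energy: KE_max = eV_s = 0.524 eV

From Einstein's photoelectric equation: KE_max = hc/λ - φ
Rearranging: φ = hc/λ - KE_max

Calculate photon energy:
E_photon = hc/λ = (6.626×10⁻³⁴ J·s)(3×10⁸ m/s) / (428.4×10⁻⁹ m) = 2.8941 eV

Therefore:
φ = 2.8941 - 0.524 = 2.37 eV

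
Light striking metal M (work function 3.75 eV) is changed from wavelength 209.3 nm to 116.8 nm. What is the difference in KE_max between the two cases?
4.6913 eV

Using Einstein's equation: KE_max = hc/λ - φ

For λ₁ = 209.3 nm:
KE₁ = hc/λ₁ - φ = 5.9238 - 3.75 = 2.1738 eV

For λ₂ = 116.8 nm:
KE₂ = hc/λ₂ - φ = 10.6151 - 3.75 = 6.8651 eV

Change in KE:
ΔKE = KE₂ - KE₁ = 6.8651 - 2.1738 = 4.6913 eV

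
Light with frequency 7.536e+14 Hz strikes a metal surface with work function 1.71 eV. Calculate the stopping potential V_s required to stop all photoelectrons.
1.4066 V

The stopping potential V_s satisfies: eV_s = KE_max

First, find KE_max using Einstein's equation:
E_photon = hf = (6.626×10⁻³⁴ J·s)(7.536e+14 Hz) = 3.1166 eV
KE_max = E_photon - φ = 3.1166 - 1.71 = 1.4066 eV

Since eV_s = KE_max:
V_s = KE_max/e = 1.4066 V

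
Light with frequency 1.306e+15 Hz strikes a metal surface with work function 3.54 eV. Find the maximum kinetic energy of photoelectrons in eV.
1.8612 eV

Using Einstein's photoelectric equation: KE_max = hf - φ

First, calculate the photon energy:
E_photon = hf = (6.626×10⁻³⁴ J·s)(1.306e+15 Hz)
E_photon = 5.4012 eV

Then, the maximum kinetic energy:
KE_max = E_photon - φ = 5.4012 eV - 3.54 eV = 1.8612 eV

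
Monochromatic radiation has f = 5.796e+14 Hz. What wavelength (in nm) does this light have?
517.24 nm

Using the wave equation: c = fλ

Solving for wavelength:
λ = c/f = (3×10⁸ m/s) / (5.796e+14 Hz)
λ = 517.24 nm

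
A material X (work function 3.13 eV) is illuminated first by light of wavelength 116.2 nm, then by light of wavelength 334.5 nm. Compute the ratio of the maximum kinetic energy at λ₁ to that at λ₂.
13.0775

Using Einstein's equation: KE_max = hc/λ - φ

For λ₁ = 116.2 nm:
E₁ = hc/λ₁ = 10.6699 eV
KE₁ = E₁ - φ = 10.6699 - 3.13 = 7.5399 eV

For λ₂ = 334.5 nm:
E₂ = hc/λ₂ = 3.7066 eV
KE₂ = E₂ - φ = 3.7066 - 3.13 = 0.5766 eV

Ratio: KE₁/KE₂ = 7.5399/0.5766 = 13.0775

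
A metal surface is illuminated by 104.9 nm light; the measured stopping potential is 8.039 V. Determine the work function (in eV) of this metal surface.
3.78 eV

The stopping potential gives the maximum kinetic energy: KE_max = eV_s = 8.039 eV

From Einstein's photoelectric equation: KE_max = hc/λ - φ
Rearranging: φ = hc/λ - KE_max

Calculate photon energy:
E_photon = hc/λ = (6.626×10⁻³⁴ J·s)(3×10⁸ m/s) / (104.9×10⁻⁹ m) = 11.8193 eV

Therefore:
φ = 11.8193 - 8.039 = 3.78 eV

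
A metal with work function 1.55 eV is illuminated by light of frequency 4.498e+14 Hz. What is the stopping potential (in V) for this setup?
0.3102 V

The stopping potential V_s satisfies: eV_s = KE_max

First, find KE_max using Einstein's equation:
E_photon = hf = (6.626×10⁻³⁴ J·s)(4.498e+14 Hz) = 1.8602 eV
KE_max = E_photon - φ = 1.8602 - 1.55 = 0.3102 eV

Since eV_s = KE_max:
V_s = KE_max/e = 0.3102 V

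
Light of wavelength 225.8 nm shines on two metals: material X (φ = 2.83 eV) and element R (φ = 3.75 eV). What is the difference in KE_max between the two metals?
0.9200 eV

Using KE_max = hc/λ - φ for each metal:

Photon energy: E = hc/λ = 5.4909 eV

For material X (φ₁ = 2.83 eV):
KE₁ = E - φ₁ = 5.4909 - 2.83 = 2.6609 eV

For element R (φ₂ = 3.75 eV):
KE₂ = E - φ₂ = 5.4909 - 3.75 = 1.7409 eV

Difference:
ΔKE = KE₁ - KE₂ = 2.6609 - 1.7409 = 0.9200 eV

Note: The difference equals the difference in work functions: 3.75 - 2.83 = 0.92 eV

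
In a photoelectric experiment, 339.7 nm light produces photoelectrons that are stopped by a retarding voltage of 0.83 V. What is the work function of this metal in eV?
2.82 eV

The stopping potential gives the maximum kinetic energy: KE_max = eV_s = 0.83 eV

From Einstein's photoelectric equation: KE_max = hc/λ - φ
Rearranging: φ = hc/λ - KE_max

Calculate photon energy:
E_photon = hc/λ = (6.626×10⁻³⁴ J·s)(3×10⁸ m/s) / (339.7×10⁻⁹ m) = 3.6498 eV

Therefore:
φ = 3.6498 - 0.83 = 2.82 eV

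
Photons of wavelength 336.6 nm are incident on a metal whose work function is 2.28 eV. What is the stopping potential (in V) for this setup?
1.4034 V

The stopping potential V_s satisfies: eV_s = KE_max

First, find KE_max using Einstein's equation:
E_photon = hc/λ = 3.6834 eV
KE_max = E_photon - φ = 3.6834 - 2.28 = 1.4034 eV

Since eV_s = KE_max:
V_s = KE_max/e = 1.4034 V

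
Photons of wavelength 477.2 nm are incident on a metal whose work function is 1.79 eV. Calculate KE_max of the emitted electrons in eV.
0.8082 eV

Using Einstein's photoelectric equation: KE_max = hf - φ = hc/λ - φ

First, calculate the photon energy:
E_photon = hc/λ = (6.626×10⁻³⁴ J·s)(3×10⁸ m/s) / (477.2×10⁻⁹ m)
E_photon = 2.5982 eV

Then, the maximum kinetic energy:
KE_max = E_photon - φ = 2.5982 eV - 1.79 eV = 0.8082 eV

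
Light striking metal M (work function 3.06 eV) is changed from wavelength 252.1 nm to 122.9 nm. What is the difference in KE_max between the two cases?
5.1702 eV

Using Einstein's equation: KE_max = hc/λ - φ

For λ₁ = 252.1 nm:
KE₁ = hc/λ₁ - φ = 4.9181 - 3.06 = 1.8581 eV

For λ₂ = 122.9 nm:
KE₂ = hc/λ₂ - φ = 10.0882 - 3.06 = 7.0282 eV

Change in KE:
ΔKE = KE₂ - KE₁ = 7.0282 - 1.8581 = 5.1702 eV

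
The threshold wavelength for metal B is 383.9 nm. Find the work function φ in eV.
3.23 eV

At the threshold wavelength, photon energy equals work function:
φ = hc/λ₀

Calculating:
φ = (6.626×10⁻³⁴ J·s)(3×10⁸ m/s) / (383.9×10⁻⁹ m)
φ = 3.23 eV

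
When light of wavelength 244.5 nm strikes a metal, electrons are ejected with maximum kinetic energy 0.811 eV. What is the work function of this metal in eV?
4.26 eV

From Einstein's photoelectric equation: KE_max = hf - φ = hc/λ - φ

Rearranging for φ:
φ = hc/λ - KE_max

Calculate photon energy:
E_photon = hc/λ = 5.0709 eV

Therefore:
φ = 5.0709 - 0.811 = 4.26 eV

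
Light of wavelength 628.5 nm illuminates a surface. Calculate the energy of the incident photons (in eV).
1.9727 eV

Using E = hf = hc/λ:

E = hc/λ = (6.626×10⁻³⁴ J·s)(3×10⁸ m/s) / (628.5×10⁻⁹ m)
E = 1.9727 eV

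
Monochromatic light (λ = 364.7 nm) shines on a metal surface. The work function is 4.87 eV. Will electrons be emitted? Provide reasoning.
No

For photoemission, the photon energy must exceed the work function.

Photon energy: E = hc/λ = 3.3996 eV
Work function: φ = 4.87 eV

Since E_photon (3.3996 eV) < φ (4.87 eV), photoemission will NOT occur.
The threshold wavelength is λ₀ = hc/φ = 254.6 nm.
Since 364.7 nm > 254.6 nm, the photons lack sufficient energy.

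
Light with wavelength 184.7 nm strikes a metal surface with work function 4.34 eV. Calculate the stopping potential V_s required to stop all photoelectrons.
2.3727 V

The stopping potential V_s satisfies: eV_s = KE_max

First, find KE_max using Einstein's equation:
E_photon = hc/λ = 6.7127 eV
KE_max = E_photon - φ = 6.7127 - 4.34 = 2.3727 eV

Since eV_s = KE_max:
V_s = KE_max/e = 2.3727 V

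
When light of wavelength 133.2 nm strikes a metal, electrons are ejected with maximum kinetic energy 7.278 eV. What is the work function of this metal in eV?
2.03 eV

From Einstein's photoelectric equation: KE_max = hf - φ = hc/λ - φ

Rearranging for φ:
φ = hc/λ - KE_max

Calculate photon energy:
E_photon = hc/λ = 9.3081 eV

Therefore:
φ = 9.3081 - 7.278 = 2.03 eV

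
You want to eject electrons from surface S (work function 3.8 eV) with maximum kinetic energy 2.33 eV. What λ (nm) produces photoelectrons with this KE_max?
202.26 nm

From Einstein's equation: KE_max = hc/λ - φ

Rearranging for λ:
hc/λ = KE_max + φ
λ = hc/(KE_max + φ)

Required photon energy:
E_photon = KE_max + φ = 2.33 + 3.8 = 6.13 eV

Required wavelength:
λ = hc/E_photon = (6.626×10⁻³⁴)(3×10⁸) / (6.13 × 1.602×10⁻¹⁹)
λ = 202.26 nm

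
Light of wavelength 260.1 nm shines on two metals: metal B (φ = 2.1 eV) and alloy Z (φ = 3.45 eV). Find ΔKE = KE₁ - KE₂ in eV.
1.3500 eV

Using KE_max = hc/λ - φ for each metal:

Photon energy: E = hc/λ = 4.7668 eV

For metal B (φ₁ = 2.1 eV):
KE₁ = E - φ₁ = 4.7668 - 2.1 = 2.6668 eV

For alloy Z (φ₂ = 3.45 eV):
KE₂ = E - φ₂ = 4.7668 - 3.45 = 1.3168 eV

Difference:
ΔKE = KE₁ - KE₂ = 2.6668 - 1.3168 = 1.3500 eV

Note: The difference equals the difference in work functions: 3.45 - 2.1 = 1.35 eV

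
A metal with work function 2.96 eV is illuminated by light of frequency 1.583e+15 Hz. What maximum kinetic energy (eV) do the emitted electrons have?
3.5868 eV

Using Einstein's photoelectric equation: KE_max = hf - φ

First, calculate the photon energy:
E_photon = hf = (6.626×10⁻³⁴ J·s)(1.583e+15 Hz)
E_photon = 6.5468 eV

Then, the maximum kinetic energy:
KE_max = E_photon - φ = 6.5468 eV - 2.96 eV = 3.5868 eV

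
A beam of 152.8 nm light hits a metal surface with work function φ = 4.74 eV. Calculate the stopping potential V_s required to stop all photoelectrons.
3.3741 V

The stopping potential V_s satisfies: eV_s = KE_max

First, find KE_max using Einstein's equation:
E_photon = hc/λ = 8.1141 eV
KE_max = E_photon - φ = 8.1141 - 4.74 = 3.3741 eV

Since eV_s = KE_max:
V_s = KE_max/e = 3.3741 V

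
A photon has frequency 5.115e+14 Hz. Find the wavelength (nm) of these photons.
586.10 nm

Using the wave equation: c = fλ

Solving for wavelength:
λ = c/f = (3×10⁸ m/s) / (5.115e+14 Hz)
λ = 586.10 nm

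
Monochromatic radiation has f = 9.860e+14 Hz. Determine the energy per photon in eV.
4.0778 eV

Using E = hf:

E = hf = (6.626×10⁻³⁴ J·s)(9.860e+14 Hz)
E = 4.0778 eV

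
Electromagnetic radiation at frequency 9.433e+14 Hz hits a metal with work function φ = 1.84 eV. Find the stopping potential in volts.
2.0612 V

The stopping potential V_s satisfies: eV_s = KE_max

First, find KE_max using Einstein's equation:
E_photon = hf = (6.626×10⁻³⁴ J·s)(9.433e+14 Hz) = 3.9012 eV
KE_max = E_photon - φ = 3.9012 - 1.84 = 2.0612 eV

Since eV_s = KE_max:
V_s = KE_max/e = 2.0612 V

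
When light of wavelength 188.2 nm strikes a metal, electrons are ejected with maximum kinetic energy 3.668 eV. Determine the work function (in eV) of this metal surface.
2.92 eV

From Einstein's photoelectric equation: KE_max = hf - φ = hc/λ - φ

Rearranging for φ:
φ = hc/λ - KE_max

Calculate photon energy:
E_photon = hc/λ = 6.5879 eV

Therefore:
φ = 6.5879 - 3.668 = 2.92 eV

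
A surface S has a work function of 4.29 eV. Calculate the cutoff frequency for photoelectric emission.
1.0373e+15 Hz

The threshold frequency is when the photon energy equals the work function:
hf₀ = φ

Solving for f₀:
f₀ = φ/h = (4.29 eV × 1.602×10⁻¹⁹ J/eV) / (6.626×10⁻³⁴ J·s)
f₀ = 1.0373e+15 Hz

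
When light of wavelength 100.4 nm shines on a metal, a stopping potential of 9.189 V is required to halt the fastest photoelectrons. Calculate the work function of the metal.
3.16 eV

The stopping potential gives the maximum kinetic energy: KE_max = eV_s = 9.189 eV

From Einstein's photoelectric equation: KE_max = hc/λ - φ
Rearranging: φ = hc/λ - KE_max

Calculate photon energy:
E_photon = hc/λ = (6.626×10⁻³⁴ J·s)(3×10⁸ m/s) / (100.4×10⁻⁹ m) = 12.3490 eV

Therefore:
φ = 12.3490 - 9.189 = 3.16 eV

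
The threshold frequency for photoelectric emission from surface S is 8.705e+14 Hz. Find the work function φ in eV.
3.60 eV

At the threshold frequency, photon energy equals work function:
φ = hf₀

Calculating:
φ = (6.626×10⁻³⁴ J·s)(8.705e+14 Hz)
φ = 3.60 eV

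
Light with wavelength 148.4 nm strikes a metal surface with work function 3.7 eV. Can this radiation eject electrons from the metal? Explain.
Yes

For photoemission, the photon energy must exceed the work function.

Photon energy: E = hc/λ = 8.3547 eV
Work function: φ = 3.7 eV

Since E_photon (8.3547 eV) > φ (3.7 eV), photoemission WILL occur.
The threshold wavelength is λ₀ = hc/φ = 335.1 nm.
Since 148.4 nm < 335.1 nm, the light has sufficient energy.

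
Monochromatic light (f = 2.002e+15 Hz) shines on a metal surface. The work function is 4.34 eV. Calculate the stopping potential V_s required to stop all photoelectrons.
3.9396 V

The stopping potential V_s satisfies: eV_s = KE_max

First, find KE_max using Einstein's equation:
E_photon = hf = (6.626×10⁻³⁴ J·s)(2.002e+15 Hz) = 8.2796 eV
KE_max = E_photon - φ = 8.2796 - 4.34 = 3.9396 eV

Since eV_s = KE_max:
V_s = KE_max/e = 3.9396 V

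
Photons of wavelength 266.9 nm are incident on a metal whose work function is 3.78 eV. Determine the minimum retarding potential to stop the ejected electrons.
0.8653 V

The stopping potential V_s satisfies: eV_s = KE_max

First, find KE_max using Einstein's equation:
E_photon = hc/λ = 4.6453 eV
KE_max = E_photon - φ = 4.6453 - 3.78 = 0.8653 eV

Since eV_s = KE_max:
V_s = KE_max/e = 0.8653 V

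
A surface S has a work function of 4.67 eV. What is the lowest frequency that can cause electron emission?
1.1292e+15 Hz

The threshold frequency is when the photon energy equals the work function:
hf₀ = φ

Solving for f₀:
f₀ = φ/h = (4.67 eV × 1.602×10⁻¹⁹ J/eV) / (6.626×10⁻³⁴ J·s)
f₀ = 1.1292e+15 Hz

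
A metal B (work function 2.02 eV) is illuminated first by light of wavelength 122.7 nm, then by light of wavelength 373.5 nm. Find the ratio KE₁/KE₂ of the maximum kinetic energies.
6.2213

Using Einstein's equation: KE_max = hc/λ - φ

For λ₁ = 122.7 nm:
E₁ = hc/λ₁ = 10.1047 eV
KE₁ = E₁ - φ = 10.1047 - 2.02 = 8.0847 eV

For λ₂ = 373.5 nm:
E₂ = hc/λ₂ = 3.3195 eV
KE₂ = E₂ - φ = 3.3195 - 2.02 = 1.2995 eV

Ratio: KE₁/KE₂ = 8.0847/1.2995 = 6.2213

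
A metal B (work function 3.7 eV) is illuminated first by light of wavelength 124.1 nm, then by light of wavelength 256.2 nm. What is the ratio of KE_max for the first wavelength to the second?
5.5213

Using Einstein's equation: KE_max = hc/λ - φ

For λ₁ = 124.1 nm:
E₁ = hc/λ₁ = 9.9907 eV
KE₁ = E₁ - φ = 9.9907 - 3.7 = 6.2907 eV

For λ₂ = 256.2 nm:
E₂ = hc/λ₂ = 4.8394 eV
KE₂ = E₂ - φ = 4.8394 - 3.7 = 1.1394 eV

Ratio: KE₁/KE₂ = 6.2907/1.1394 = 5.5213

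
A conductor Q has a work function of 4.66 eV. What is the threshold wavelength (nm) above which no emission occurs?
266.06 nm

The threshold wavelength is when the photon energy equals the work function:
hc/λ₀ = φ

Solving for λ₀:
λ₀ = hc/φ = (6.626×10⁻³⁴ J·s)(3×10⁸ m/s) / (4.66 eV × 1.602×10⁻¹⁹ J/eV)
λ₀ = 266.06 nm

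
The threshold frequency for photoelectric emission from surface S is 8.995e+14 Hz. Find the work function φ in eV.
3.72 eV

At the threshold frequency, photon energy equals work function:
φ = hf₀

Calculating:
φ = (6.626×10⁻³⁴ J·s)(8.995e+14 Hz)
φ = 3.72 eV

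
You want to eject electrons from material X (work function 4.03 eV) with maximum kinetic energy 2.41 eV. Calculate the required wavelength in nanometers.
192.52 nm

From Einstein's equation: KE_max = hc/λ - φ

Rearranging for λ:
hc/λ = KE_max + φ
λ = hc/(KE_max + φ)

Required photon energy:
E_photon = KE_max + φ = 2.41 + 4.03 = 6.44 eV

Required wavelength:
λ = hc/E_photon = (6.626×10⁻³⁴)(3×10⁸) / (6.44 × 1.602×10⁻¹⁹)
λ = 192.52 nm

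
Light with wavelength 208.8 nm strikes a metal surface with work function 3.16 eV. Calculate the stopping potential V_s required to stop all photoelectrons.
2.7779 V

The stopping potential V_s satisfies: eV_s = KE_max

First, find KE_max using Einstein's equation:
E_photon = hc/λ = 5.9379 eV
KE_max = E_photon - φ = 5.9379 - 3.16 = 2.7779 eV

Since eV_s = KE_max:
V_s = KE_max/e = 2.7779 V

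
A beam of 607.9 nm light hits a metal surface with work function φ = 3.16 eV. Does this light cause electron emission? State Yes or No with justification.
No

For photoemission, the photon energy must exceed the work function.

Photon energy: E = hc/λ = 2.0395 eV
Work function: φ = 3.16 eV

Since E_photon (2.0395 eV) < φ (3.16 eV), photoemission will NOT occur.
The threshold wavelength is λ₀ = hc/φ = 392.4 nm.
Since 607.9 nm > 392.4 nm, the photons lack sufficient energy.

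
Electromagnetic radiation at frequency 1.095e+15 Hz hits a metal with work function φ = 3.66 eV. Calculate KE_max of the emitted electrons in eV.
0.8686 eV

Using Einstein's photoelectric equation: KE_max = hf - φ

First, calculate the photon energy:
E_photon = hf = (6.626×10⁻³⁴ J·s)(1.095e+15 Hz)
E_photon = 4.5286 eV

Then, the maximum kinetic energy:
KE_max = E_photon - φ = 4.5286 eV - 3.66 eV = 0.8686 eV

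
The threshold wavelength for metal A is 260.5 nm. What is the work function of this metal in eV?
4.76 eV

At the threshold wavelength, photon energy equals work function:
φ = hc/λ₀

Calculating:
φ = (6.626×10⁻³⁴ J·s)(3×10⁸ m/s) / (260.5×10⁻⁹ m)
φ = 4.76 eV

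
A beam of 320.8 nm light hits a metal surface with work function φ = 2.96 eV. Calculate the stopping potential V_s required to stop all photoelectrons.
0.9048 V

The stopping potential V_s satisfies: eV_s = KE_max

First, find KE_max using Einstein's equation:
E_photon = hc/λ = 3.8648 eV
KE_max = E_photon - φ = 3.8648 - 2.96 = 0.9048 eV

Since eV_s = KE_max:
V_s = KE_max/e = 0.9048 V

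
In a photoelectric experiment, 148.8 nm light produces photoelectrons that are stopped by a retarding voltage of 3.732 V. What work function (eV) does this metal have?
4.60 eV

The stopping potential gives the maximum kinetic energy: KE_max = eV_s = 3.732 eV

From Einstein's photoelectric equation: KE_max = hc/λ - φ
Rearranging: φ = hc/λ - KE_max

Calculate photon energy:
E_photon = hc/λ = (6.626×10⁻³⁴ J·s)(3×10⁸ m/s) / (148.8×10⁻⁹ m) = 8.3323 eV

Therefore:
φ = 8.3323 - 3.732 = 4.60 eV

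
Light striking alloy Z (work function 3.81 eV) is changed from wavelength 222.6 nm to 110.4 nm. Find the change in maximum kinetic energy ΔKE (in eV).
5.6606 eV

Using Einstein's equation: KE_max = hc/λ - φ

For λ₁ = 222.6 nm:
KE₁ = hc/λ₁ - φ = 5.5698 - 3.81 = 1.7598 eV

For λ₂ = 110.4 nm:
KE₂ = hc/λ₂ - φ = 11.2305 - 3.81 = 7.4205 eV

Change in KE:
ΔKE = KE₂ - KE₁ = 7.4205 - 1.7598 = 5.6606 eV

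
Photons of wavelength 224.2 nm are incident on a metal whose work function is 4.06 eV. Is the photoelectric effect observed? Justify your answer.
Yes

For photoemission, the photon energy must exceed the work function.

Photon energy: E = hc/λ = 5.5301 eV
Work function: φ = 4.06 eV

Since E_photon (5.5301 eV) > φ (4.06 eV), photoemission WILL occur.
The threshold wavelength is λ₀ = hc/φ = 305.4 nm.
Since 224.2 nm < 305.4 nm, the light has sufficient energy.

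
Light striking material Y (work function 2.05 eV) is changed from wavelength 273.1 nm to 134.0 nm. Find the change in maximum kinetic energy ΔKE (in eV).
4.7127 eV

Using Einstein's equation: KE_max = hc/λ - φ

For λ₁ = 273.1 nm:
KE₁ = hc/λ₁ - φ = 4.5399 - 2.05 = 2.4899 eV

For λ₂ = 134.0 nm:
KE₂ = hc/λ₂ - φ = 9.2526 - 2.05 = 7.2026 eV

Change in KE:
ΔKE = KE₂ - KE₁ = 7.2026 - 2.4899 = 4.7127 eV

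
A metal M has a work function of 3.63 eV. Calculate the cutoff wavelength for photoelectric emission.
341.55 nm

The threshold wavelength is when the photon energy equals the work function:
hc/λ₀ = φ

Solving for λ₀:
λ₀ = hc/φ = (6.626×10⁻³⁴ J·s)(3×10⁸ m/s) / (3.63 eV × 1.602×10⁻¹⁹ J/eV)
λ₀ = 341.55 nm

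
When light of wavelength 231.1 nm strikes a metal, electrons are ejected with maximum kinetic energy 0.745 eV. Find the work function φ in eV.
4.62 eV

From Einstein's photoelectric equation: KE_max = hf - φ = hc/λ - φ

Rearranging for φ:
φ = hc/λ - KE_max

Calculate photon energy:
E_photon = hc/λ = 5.3650 eV

Therefore:
φ = 5.3650 - 0.745 = 4.62 eV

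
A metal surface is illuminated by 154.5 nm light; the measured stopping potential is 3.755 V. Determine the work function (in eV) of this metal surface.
4.27 eV

The stopping potential gives the maximum kinetic energy: KE_max = eV_s = 3.755 eV

From Einstein's photoelectric equation: KE_max = hc/λ - φ
Rearranging: φ = hc/λ - KE_max

Calculate photon energy:
E_photon = hc/λ = (6.626×10⁻³⁴ J·s)(3×10⁸ m/s) / (154.5×10⁻⁹ m) = 8.0249 eV

Therefore:
φ = 8.0249 - 3.755 = 4.27 eV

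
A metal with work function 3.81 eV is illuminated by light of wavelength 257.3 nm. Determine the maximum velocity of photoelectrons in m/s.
5.9566e+05 m/s

First, find the maximum kinetic energy:
E_photon = hc/λ = 4.8187 eV
KE_max = E_photon - φ = 4.8187 - 3.81 = 1.0087 eV

Convert to Joules: KE_max = 1.0087 × 1.602×10⁻¹⁹ J = 1.6161e-19 J

Then use KE = ½mv² to find velocity:
v = √(2·KE/m) = √(2 × 1.6161e-19 J / 9.109e-31 kg)
v = 5.9566e+05 m/s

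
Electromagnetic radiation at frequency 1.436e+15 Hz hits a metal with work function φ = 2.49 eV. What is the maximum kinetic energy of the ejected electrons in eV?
3.4488 eV

Using Einstein's photoelectric equation: KE_max = hf - φ

First, calculate the photon energy:
E_photon = hf = (6.626×10⁻³⁴ J·s)(1.436e+15 Hz)
E_photon = 5.9388 eV

Then, the maximum kinetic energy:
KE_max = E_photon - φ = 5.9388 eV - 2.49 eV = 3.4488 eV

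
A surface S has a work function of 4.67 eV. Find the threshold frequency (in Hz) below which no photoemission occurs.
1.1292e+15 Hz

The threshold frequency is when the photon energy equals the work function:
hf₀ = φ

Solving for f₀:
f₀ = φ/h = (4.67 eV × 1.602×10⁻¹⁹ J/eV) / (6.626×10⁻³⁴ J·s)
f₀ = 1.1292e+15 Hz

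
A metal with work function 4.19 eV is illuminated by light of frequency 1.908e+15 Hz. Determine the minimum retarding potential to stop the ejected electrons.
3.7009 V

The stopping potential V_s satisfies: eV_s = KE_max

First, find KE_max using Einstein's equation:
E_photon = hf = (6.626×10⁻³⁴ J·s)(1.908e+15 Hz) = 7.8909 eV
KE_max = E_photon - φ = 7.8909 - 4.19 = 3.7009 eV

Since eV_s = KE_max:
V_s = KE_max/e = 3.7009 V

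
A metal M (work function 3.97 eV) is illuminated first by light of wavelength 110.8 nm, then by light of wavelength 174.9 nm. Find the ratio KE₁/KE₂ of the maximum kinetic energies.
2.3149

Using Einstein's equation: KE_max = hc/λ - φ

For λ₁ = 110.8 nm:
E₁ = hc/λ₁ = 11.1899 eV
KE₁ = E₁ - φ = 11.1899 - 3.97 = 7.2199 eV

For λ₂ = 174.9 nm:
E₂ = hc/λ₂ = 7.0889 eV
KE₂ = E₂ - φ = 7.0889 - 3.97 = 3.1189 eV

Ratio: KE₁/KE₂ = 7.2199/3.1189 = 2.3149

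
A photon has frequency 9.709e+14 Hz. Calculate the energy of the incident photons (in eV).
4.0153 eV

Using E = hf:

E = hf = (6.626×10⁻³⁴ J·s)(9.709e+14 Hz)
E = 4.0153 eV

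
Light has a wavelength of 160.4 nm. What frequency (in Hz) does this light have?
1.8690e+15 Hz

Using the wave equation: c = fλ

Solving for frequency:
f = c/λ = (3×10⁸ m/s) / (160.4×10⁻⁹ m)
f = 1.8690e+15 Hz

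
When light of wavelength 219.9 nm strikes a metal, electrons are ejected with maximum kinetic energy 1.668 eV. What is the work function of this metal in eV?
3.97 eV

From Einstein's photoelectric equation: KE_max = hf - φ = hc/λ - φ

Rearranging for φ:
φ = hc/λ - KE_max

Calculate photon energy:
E_photon = hc/λ = 5.6382 eV

Therefore:
φ = 5.6382 - 1.668 = 3.97 eV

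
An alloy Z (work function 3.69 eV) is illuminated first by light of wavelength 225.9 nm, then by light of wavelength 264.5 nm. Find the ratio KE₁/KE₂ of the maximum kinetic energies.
1.8030

Using Einstein's equation: KE_max = hc/λ - φ

For λ₁ = 225.9 nm:
E₁ = hc/λ₁ = 5.4885 eV
KE₁ = E₁ - φ = 5.4885 - 3.69 = 1.7985 eV

For λ₂ = 264.5 nm:
E₂ = hc/λ₂ = 4.6875 eV
KE₂ = E₂ - φ = 4.6875 - 3.69 = 0.9975 eV

Ratio: KE₁/KE₂ = 1.7985/0.9975 = 1.8030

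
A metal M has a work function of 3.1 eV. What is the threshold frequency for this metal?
7.4958e+14 Hz

The threshold frequency is when the photon energy equals the work function:
hf₀ = φ

Solving for f₀:
f₀ = φ/h = (3.1 eV × 1.602×10⁻¹⁹ J/eV) / (6.626×10⁻³⁴ J·s)
f₀ = 7.4958e+14 Hz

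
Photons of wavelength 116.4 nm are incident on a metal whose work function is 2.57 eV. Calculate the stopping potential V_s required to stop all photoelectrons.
8.0816 V

The stopping potential V_s satisfies: eV_s = KE_max

First, find KE_max using Einstein's equation:
E_photon = hc/λ = 10.6516 eV
KE_max = E_photon - φ = 10.6516 - 2.57 = 8.0816 eV

Since eV_s = KE_max:
V_s = KE_max/e = 8.0816 V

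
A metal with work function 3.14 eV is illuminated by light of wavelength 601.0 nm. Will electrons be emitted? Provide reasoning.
No

For photoemission, the photon energy must exceed the work function.

Photon energy: E = hc/λ = 2.0630 eV
Work function: φ = 3.14 eV

Since E_photon (2.0630 eV) < φ (3.14 eV), photoemission will NOT occur.
The threshold wavelength is λ₀ = hc/φ = 394.9 nm.
Since 601.0 nm > 394.9 nm, the photons lack sufficient energy.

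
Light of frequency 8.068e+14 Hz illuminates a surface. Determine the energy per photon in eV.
3.3367 eV

Using E = hf:

E = hf = (6.626×10⁻³⁴ J·s)(8.068e+14 Hz)
E = 3.3367 eV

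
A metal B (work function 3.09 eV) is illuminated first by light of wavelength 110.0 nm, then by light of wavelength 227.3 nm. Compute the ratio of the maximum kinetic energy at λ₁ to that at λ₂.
3.4598

Using Einstein's equation: KE_max = hc/λ - φ

For λ₁ = 110.0 nm:
E₁ = hc/λ₁ = 11.2713 eV
KE₁ = E₁ - φ = 11.2713 - 3.09 = 8.1813 eV

For λ₂ = 227.3 nm:
E₂ = hc/λ₂ = 5.4547 eV
KE₂ = E₂ - φ = 5.4547 - 3.09 = 2.3647 eV

Ratio: KE₁/KE₂ = 8.1813/2.3647 = 3.4598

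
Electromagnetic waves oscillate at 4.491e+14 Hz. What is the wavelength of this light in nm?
667.54 nm

Using the wave equation: c = fλ

Solving for wavelength:
λ = c/f = (3×10⁸ m/s) / (4.491e+14 Hz)
λ = 667.54 nm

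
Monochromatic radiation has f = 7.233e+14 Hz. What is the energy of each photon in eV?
2.9913 eV

Using E = hf:

E = hf = (6.626×10⁻³⁴ J·s)(7.233e+14 Hz)
E = 2.9913 eV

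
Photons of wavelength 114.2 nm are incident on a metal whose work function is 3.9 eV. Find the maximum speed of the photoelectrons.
1.5643e+06 m/s

First, find the maximum kinetic energy:
E_photon = hc/λ = 10.8568 eV
KE_max = E_photon - φ = 10.8568 - 3.9 = 6.9568 eV

Convert to Joules: KE_max = 6.9568 × 1.602×10⁻¹⁹ J = 1.1146e-18 J

Then use KE = ½mv² to find velocity:
v = √(2·KE/m) = √(2 × 1.1146e-18 J / 9.109e-31 kg)
v = 1.5643e+06 m/s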